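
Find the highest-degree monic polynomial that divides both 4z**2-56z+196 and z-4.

1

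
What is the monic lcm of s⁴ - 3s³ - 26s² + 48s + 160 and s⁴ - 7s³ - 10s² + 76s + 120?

By polynomial division,
  s⁴ - 3s³ - 26s² + 48s + 160 = (s⁴ - 7s³ - 10s² + 76s + 120) + (4s³ - 16s² - 28s + 40)
  s⁴ - 7s³ - 10s² + 76s + 120 = ((1/4)s - 3/4)(4s³ - 16s² - 28s + 40) + (-15s² + 45s + 150)
  4s³ - 16s² - 28s + 40 = (-(4/15)s + 4/15)(-15s² + 45s + 150) + (0)
Last nonzero remainder: -15s² + 45s + 150. Dividing through by -15 gives the monic gcd s² - 3s - 10.
Then lcm(f, g) = f·g / gcd(f, g); expanding and making the result monic gives the answer.

s⁶ - 7s⁵ - 26s⁴ + 188s³ + 280s² - 1216s - 1920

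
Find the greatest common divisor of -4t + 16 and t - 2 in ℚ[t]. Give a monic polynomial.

Repeated division with remainder:
  -4t + 16 = (-4)(t - 2) + (8)
  t - 2 = ((1/8)t - 1/4)(8) + (0)
The last nonzero remainder is the constant 8, so the polynomials are coprime and gcd = 1.

1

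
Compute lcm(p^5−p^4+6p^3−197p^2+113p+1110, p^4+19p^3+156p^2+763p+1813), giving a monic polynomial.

p^7+13p^6+41p^5−162p^4−2351p^3−6961p^2+21077p+54390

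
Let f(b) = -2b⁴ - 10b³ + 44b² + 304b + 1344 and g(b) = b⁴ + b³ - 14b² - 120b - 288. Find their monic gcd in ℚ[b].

b³ - 2b² - 8b - 96

Repeated division with remainder:
  -2b⁴ - 10b³ + 44b² + 304b + 1344 = (-2)(b⁴ + b³ - 14b² - 120b - 288) + (-8b³ + 16b² + 64b + 768)
  b⁴ + b³ - 14b² - 120b - 288 = (-(1/8)b - 3/8)(-8b³ + 16b² + 64b + 768) + (0)
Last nonzero remainder: -8b³ + 16b² + 64b + 768. Dividing through by -8 gives the monic gcd b³ - 2b² - 8b - 96.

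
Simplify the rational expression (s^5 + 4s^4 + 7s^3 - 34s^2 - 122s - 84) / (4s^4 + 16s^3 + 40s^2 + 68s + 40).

Apply the Euclidean algorithm:
  s^5 + 4s^4 + 7s^3 - 34s^2 - 122s - 84 = ((1/4)s)(4s^4 + 16s^3 + 40s^2 + 68s + 40) + (-3s^3 - 51s^2 - 132s - 84)
  4s^4 + 16s^3 + 40s^2 + 68s + 40 = (-(4/3)s + 52/3)(-3s^3 - 51s^2 - 132s - 84) + (748s^2 + 2244s + 1496)
  -3s^3 - 51s^2 - 132s - 84 = (-(3/748)s - 21/374)(748s^2 + 2244s + 1496) + (0)
Last nonzero remainder: 748s^2 + 2244s + 1496. Dividing through by 748 gives the monic gcd s^2 + 3s + 2.
Cancel s^2 + 3s + 2 from numerator and denominator to get the reduced form.

(s^3 + s^2 + 2s - 42)/(4s^2 + 4s + 20)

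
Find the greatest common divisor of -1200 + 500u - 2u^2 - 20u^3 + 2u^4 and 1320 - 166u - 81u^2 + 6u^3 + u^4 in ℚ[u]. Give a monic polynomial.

120 - 26u - 5u^2 + u^3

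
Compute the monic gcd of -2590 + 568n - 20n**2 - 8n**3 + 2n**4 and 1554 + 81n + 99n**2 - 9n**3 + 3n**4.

37 - 6n + n**2

Repeated division with remainder:
  2n**4 - 8n**3 - 20n**2 + 568n - 2590 = (2/3)(3n**4 - 9n**3 + 99n**2 + 81n + 1554) + (-2n**3 - 86n**2 + 514n - 3626)
  3n**4 - 9n**3 + 99n**2 + 81n + 1554 = (-(3/2)n + 69)(-2n**3 - 86n**2 + 514n - 3626) + (6804n**2 - 40824n + 251748)
  -2n**3 - 86n**2 + 514n - 3626 = (-(1/3402)n - 7/486)(6804n**2 - 40824n + 251748) + (0)
Last nonzero remainder: 6804n**2 - 40824n + 251748. Dividing through by 6804 gives the monic gcd n**2 - 6n + 37.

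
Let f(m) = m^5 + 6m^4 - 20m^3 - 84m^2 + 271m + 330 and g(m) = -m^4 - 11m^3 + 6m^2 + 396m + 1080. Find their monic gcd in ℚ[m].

m^2 + 11m + 30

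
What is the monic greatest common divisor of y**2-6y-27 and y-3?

1

Repeated division with remainder:
  y**2-6y-27 = (y-3)(y-3) + (-36)
  y-3 = (-(1/36)y+1/12)(-36) + (0)
The last nonzero remainder is the constant -36, so the polynomials are coprime and gcd = 1.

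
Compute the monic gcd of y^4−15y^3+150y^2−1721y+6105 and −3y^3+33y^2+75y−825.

y^2−16y+55

Euclidean algorithm in ℚ[y]:
  y^4−15y^3+150y^2−1721y+6105 = (−(1/3)y+4/3)(−3y^3+33y^2+75y−825) + (131y^2−2096y+7205)
  −3y^3+33y^2+75y−825 = (−(3/131)y−15/131)(131y^2−2096y+7205) + (0)
Last nonzero remainder: 131y^2−2096y+7205. Dividing through by 131 gives the monic gcd y^2−16y+55.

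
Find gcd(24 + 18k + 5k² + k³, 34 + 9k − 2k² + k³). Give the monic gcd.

Apply the Euclidean algorithm:
  k³ + 5k² + 18k + 24 = (k³ − 2k² + 9k + 34) + (7k² + 9k − 10)
  k³ − 2k² + 9k + 34 = ((1/7)k − 23/49)(7k² + 9k − 10) + ((718/49)k + 1436/49)
  7k² + 9k − 10 = ((343/718)k − 245/718)((718/49)k + 1436/49) + (0)
Last nonzero remainder: (718/49)k + 1436/49. Dividing through by 718/49 gives the monic gcd k + 2.

2 + k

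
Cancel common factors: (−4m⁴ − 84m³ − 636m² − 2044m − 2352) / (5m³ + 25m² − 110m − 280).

(−4m³ − 56m² − 244m − 336)/(5m² − 10m − 40)

Euclidean algorithm in ℚ[m]:
  −4m⁴ − 84m³ − 636m² − 2044m − 2352 = (−(4/5)m − 64/5)(5m³ + 25m² − 110m − 280) + (−404m² − 3676m − 5936)
  5m³ + 25m² − 110m − 280 = (−(5/404)m + 1035/20402)(−404m² − 3676m − 5936) + ((30800/10201)m + 215600/10201)
  −404m² − 3676m − 5936 = (−(1030301/7700)m − 540653/1925)((30800/10201)m + 215600/10201) + (0)
Last nonzero remainder: (30800/10201)m + 215600/10201. Dividing through by 30800/10201 gives the monic gcd m + 7.
Cancel m + 7 from numerator and denominator to get the reduced form.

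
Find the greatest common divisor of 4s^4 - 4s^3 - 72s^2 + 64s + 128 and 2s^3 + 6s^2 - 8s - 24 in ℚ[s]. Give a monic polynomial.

s - 2

Repeated division with remainder:
  4s^4 - 4s^3 - 72s^2 + 64s + 128 = (2s - 8)(2s^3 + 6s^2 - 8s - 24) + (-8s^2 + 48s - 64)
  2s^3 + 6s^2 - 8s - 24 = (-(1/4)s - 9/4)(-8s^2 + 48s - 64) + (84s - 168)
  -8s^2 + 48s - 64 = (-(2/21)s + 8/21)(84s - 168) + (0)
Last nonzero remainder: 84s - 168. Dividing through by 84 gives the monic gcd s - 2.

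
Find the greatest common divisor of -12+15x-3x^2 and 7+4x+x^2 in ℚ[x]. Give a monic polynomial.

Apply the Euclidean algorithm:
  -3x^2+15x-12 = (-3)(x^2+4x+7) + (27x+9)
  x^2+4x+7 = ((1/27)x+11/81)(27x+9) + (52/9)
  27x+9 = ((243/52)x+81/52)(52/9) + (0)
The last nonzero remainder is the constant 52/9, so the polynomials are coprime and gcd = 1.

1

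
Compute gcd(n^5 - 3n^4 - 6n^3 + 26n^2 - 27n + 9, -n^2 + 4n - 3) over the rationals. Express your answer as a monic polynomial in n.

Repeated division with remainder:
  n^5 - 3n^4 - 6n^3 + 26n^2 - 27n + 9 = (-n^3 - n^2 + 5n - 3)(-n^2 + 4n - 3) + (0)
Last nonzero remainder: -n^2 + 4n - 3. Dividing through by -1 gives the monic gcd n^2 - 4n + 3.

n^2 - 4n + 3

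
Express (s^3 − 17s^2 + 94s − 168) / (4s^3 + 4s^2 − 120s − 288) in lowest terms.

(s^2 − 11s + 28)/(4s^2 + 28s + 48)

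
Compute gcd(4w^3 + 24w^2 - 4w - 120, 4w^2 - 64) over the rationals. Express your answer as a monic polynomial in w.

1

Apply the Euclidean algorithm:
  4w^3 + 24w^2 - 4w - 120 = (w + 6)(4w^2 - 64) + (60w + 264)
  4w^2 - 64 = ((1/15)w - 22/75)(60w + 264) + (336/25)
  60w + 264 = ((125/28)w + 275/14)(336/25) + (0)
The last nonzero remainder is the constant 336/25, so the polynomials are coprime and gcd = 1.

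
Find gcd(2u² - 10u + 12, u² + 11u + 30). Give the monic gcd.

By polynomial division,
  2u² - 10u + 12 = (2)(u² + 11u + 30) + (-32u - 48)
  u² + 11u + 30 = (-(1/32)u - 19/64)(-32u - 48) + (63/4)
  -32u - 48 = (-(128/63)u - 64/21)(63/4) + (0)
The last nonzero remainder is the constant 63/4, so the polynomials are coprime and gcd = 1.

1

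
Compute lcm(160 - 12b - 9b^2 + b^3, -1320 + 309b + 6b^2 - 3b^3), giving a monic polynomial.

1760 + 28b - 111b^2 + 2b^3 + b^4

Euclidean algorithm in ℚ[b]:
  b^3 - 9b^2 - 12b + 160 = (-1/3)(-3b^3 + 6b^2 + 309b - 1320) + (-7b^2 + 91b - 280)
  -3b^3 + 6b^2 + 309b - 1320 = ((3/7)b + 33/7)(-7b^2 + 91b - 280) + (0)
Last nonzero remainder: -7b^2 + 91b - 280. Dividing through by -7 gives the monic gcd b^2 - 13b + 40.
Then lcm(f, g) = f·g / gcd(f, g); expanding and making the result monic gives the answer.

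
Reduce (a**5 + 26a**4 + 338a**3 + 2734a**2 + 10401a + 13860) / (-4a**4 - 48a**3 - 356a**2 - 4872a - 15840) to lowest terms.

(-a**3 - 11a**2 - 129a - 315)/(4a**2 - 12a + 360)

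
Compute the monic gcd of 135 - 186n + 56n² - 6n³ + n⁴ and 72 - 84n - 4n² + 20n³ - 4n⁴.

Apply the Euclidean algorithm:
  n⁴ - 6n³ + 56n² - 186n + 135 = (-1/4)(-4n⁴ + 20n³ - 4n² - 84n + 72) + (-n³ + 55n² - 207n + 153)
  -4n⁴ + 20n³ - 4n² - 84n + 72 = (4n + 200)(-n³ + 55n² - 207n + 153) + (-10176n² + 40704n - 30528)
  -n³ + 55n² - 207n + 153 = ((1/10176)n - 17/3392)(-10176n² + 40704n - 30528) + (0)
Last nonzero remainder: -10176n² + 40704n - 30528. Dividing through by -10176 gives the monic gcd n² - 4n + 3.

3 - 4n + n²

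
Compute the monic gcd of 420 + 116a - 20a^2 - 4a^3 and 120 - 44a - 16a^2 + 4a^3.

-15 - 2a + a^2

By polynomial division,
  -4a^3 - 20a^2 + 116a + 420 = (-1)(4a^3 - 16a^2 - 44a + 120) + (-36a^2 + 72a + 540)
  4a^3 - 16a^2 - 44a + 120 = (-(1/9)a + 2/9)(-36a^2 + 72a + 540) + (0)
Last nonzero remainder: -36a^2 + 72a + 540. Dividing through by -36 gives the monic gcd a^2 - 2a - 15.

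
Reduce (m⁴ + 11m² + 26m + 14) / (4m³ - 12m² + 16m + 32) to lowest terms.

(m³ - m² + 12m + 14)/(4m² - 16m + 32)

Apply the Euclidean algorithm:
  m⁴ + 11m² + 26m + 14 = ((1/4)m + 3/4)(4m³ - 12m² + 16m + 32) + (16m² + 6m - 10)
  4m³ - 12m² + 16m + 32 = ((1/4)m - 27/32)(16m² + 6m - 10) + ((377/16)m + 377/16)
  16m² + 6m - 10 = ((256/377)m - 160/377)((377/16)m + 377/16) + (0)
Last nonzero remainder: (377/16)m + 377/16. Dividing through by 377/16 gives the monic gcd m + 1.
Cancel m + 1 from numerator and denominator to get the reduced form.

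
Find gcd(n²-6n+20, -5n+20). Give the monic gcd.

1

Euclidean algorithm in ℚ[n]:
  n²-6n+20 = (-(1/5)n+2/5)(-5n+20) + (12)
  -5n+20 = (-(5/12)n+5/3)(12) + (0)
The last nonzero remainder is the constant 12, so the polynomials are coprime and gcd = 1.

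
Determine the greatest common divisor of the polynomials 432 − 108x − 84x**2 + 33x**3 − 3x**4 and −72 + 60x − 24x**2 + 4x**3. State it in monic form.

−3 + x

By polynomial division,
  −3x**4 + 33x**3 − 84x**2 − 108x + 432 = (−(3/4)x + 15/4)(4x**3 − 24x**2 + 60x − 72) + (51x**2 − 387x + 702)
  4x**3 − 24x**2 + 60x − 72 = ((4/51)x + 36/289)(51x**2 − 387x + 702) + ((15360/289)x − 46080/289)
  51x**2 − 387x + 702 = ((4913/5120)x − 11271/2560)((15360/289)x − 46080/289) + (0)
Last nonzero remainder: (15360/289)x − 46080/289. Dividing through by 15360/289 gives the monic gcd x − 3.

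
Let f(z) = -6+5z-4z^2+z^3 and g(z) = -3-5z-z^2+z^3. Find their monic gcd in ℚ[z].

By polynomial division,
  z^3-4z^2+5z-6 = (z^3-z^2-5z-3) + (-3z^2+10z-3)
  z^3-z^2-5z-3 = (-(1/3)z-7/9)(-3z^2+10z-3) + ((16/9)z-16/3)
  -3z^2+10z-3 = (-(27/16)z+9/16)((16/9)z-16/3) + (0)
Last nonzero remainder: (16/9)z-16/3. Dividing through by 16/9 gives the monic gcd z-3.

-3+z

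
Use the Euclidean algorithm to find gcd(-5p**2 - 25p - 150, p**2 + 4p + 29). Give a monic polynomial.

Euclidean algorithm in ℚ[p]:
  -5p**2 - 25p - 150 = (-5)(p**2 + 4p + 29) + (-5p - 5)
  p**2 + 4p + 29 = (-(1/5)p - 3/5)(-5p - 5) + (26)
  -5p - 5 = (-(5/26)p - 5/26)(26) + (0)
The last nonzero remainder is the constant 26, so the polynomials are coprime and gcd = 1.

1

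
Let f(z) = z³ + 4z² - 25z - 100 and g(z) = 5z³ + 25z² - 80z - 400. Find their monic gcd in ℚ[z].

Repeated division with remainder:
  z³ + 4z² - 25z - 100 = (1/5)(5z³ + 25z² - 80z - 400) + (-z² - 9z - 20)
  5z³ + 25z² - 80z - 400 = (-5z + 20)(-z² - 9z - 20) + (0)
Last nonzero remainder: -z² - 9z - 20. Dividing through by -1 gives the monic gcd z² + 9z + 20.

z² + 9z + 20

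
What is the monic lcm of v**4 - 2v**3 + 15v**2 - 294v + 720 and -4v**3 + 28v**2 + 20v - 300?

Repeated division with remainder:
  v**4 - 2v**3 + 15v**2 - 294v + 720 = (-(1/4)v - 5/4)(-4v**3 + 28v**2 + 20v - 300) + (55v**2 - 344v + 345)
  -4v**3 + 28v**2 + 20v - 300 = (-(4/55)v + 164/3025)(55v**2 - 344v + 345) + ((192816/3025)v - 192816/605)
  55v**2 - 344v + 345 = ((166375/192816)v - 69575/64272)((192816/3025)v - 192816/605) + (0)
Last nonzero remainder: (192816/3025)v - 192816/605. Dividing through by 192816/3025 gives the monic gcd v - 5.
Then lcm(f, g) = f·g / gcd(f, g); expanding and making the result monic gives the answer.

v**6 - 4v**5 + 4v**4 - 294v**3 + 1083v**2 + 2970v - 10800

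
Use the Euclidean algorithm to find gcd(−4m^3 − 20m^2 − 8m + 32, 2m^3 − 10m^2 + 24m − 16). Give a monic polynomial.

m − 1

Apply the Euclidean algorithm:
  −4m^3 − 20m^2 − 8m + 32 = (−2)(2m^3 − 10m^2 + 24m − 16) + (−40m^2 + 40m)
  2m^3 − 10m^2 + 24m − 16 = (−(1/20)m + 1/5)(−40m^2 + 40m) + (16m − 16)
  −40m^2 + 40m = (−(5/2)m)(16m − 16) + (0)
Last nonzero remainder: 16m − 16. Dividing through by 16 gives the monic gcd m − 1.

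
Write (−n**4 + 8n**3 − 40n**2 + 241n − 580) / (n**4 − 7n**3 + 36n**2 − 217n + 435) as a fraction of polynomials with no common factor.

(−n + 4)/(n − 3)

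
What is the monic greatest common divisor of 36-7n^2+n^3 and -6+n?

By polynomial division,
  n^3-7n^2+36 = (n^2-n-6)(n-6) + (0)
The last nonzero remainder n-6 is already monic.

-6+n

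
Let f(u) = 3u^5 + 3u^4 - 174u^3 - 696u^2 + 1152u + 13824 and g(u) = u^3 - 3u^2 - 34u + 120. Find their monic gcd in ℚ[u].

u^2 + 2u - 24

By polynomial division,
  3u^5 + 3u^4 - 174u^3 - 696u^2 + 1152u + 13824 = (3u^2 + 12u - 36)(u^3 - 3u^2 - 34u + 120) + (-756u^2 - 1512u + 18144)
  u^3 - 3u^2 - 34u + 120 = (-(1/756)u + 5/756)(-756u^2 - 1512u + 18144) + (0)
Last nonzero remainder: -756u^2 - 1512u + 18144. Dividing through by -756 gives the monic gcd u^2 + 2u - 24.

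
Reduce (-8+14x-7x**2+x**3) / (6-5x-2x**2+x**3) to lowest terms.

Euclidean algorithm in ℚ[x]:
  x**3-7x**2+14x-8 = (x**3-2x**2-5x+6) + (-5x**2+19x-14)
  x**3-2x**2-5x+6 = (-(1/5)x-9/25)(-5x**2+19x-14) + (-(24/25)x+24/25)
  -5x**2+19x-14 = ((125/24)x-175/12)(-(24/25)x+24/25) + (0)
Last nonzero remainder: -(24/25)x+24/25. Dividing through by -24/25 gives the monic gcd x-1.
Cancel x-1 from numerator and denominator to get the reduced form.

(8-6x+x**2)/(-6-x+x**2)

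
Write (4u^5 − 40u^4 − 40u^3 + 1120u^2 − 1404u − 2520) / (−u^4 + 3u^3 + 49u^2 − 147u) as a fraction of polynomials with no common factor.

Euclidean algorithm in ℚ[u]:
  4u^5 − 40u^4 − 40u^3 + 1120u^2 − 1404u − 2520 = (−4u + 28)(−u^4 + 3u^3 + 49u^2 − 147u) + (72u^3 − 840u^2 + 2712u − 2520)
  −u^4 + 3u^3 + 49u^2 − 147u = (−(1/72)u − 13/108)(72u^3 − 840u^2 + 2712u − 2520) + (−(130/9)u^2 + (1300/9)u − 910/3)
  72u^3 − 840u^2 + 2712u − 2520 = (−(324/65)u + 108/13)(−(130/9)u^2 + (1300/9)u − 910/3) + (0)
Last nonzero remainder: −(130/9)u^2 + (1300/9)u − 910/3. Dividing through by −130/9 gives the monic gcd u^2 − 10u + 21.
Cancel u^2 − 10u + 21 from numerator and denominator to get the reduced form.

(−4u^3 + 124u + 120)/(u^2 + 7u)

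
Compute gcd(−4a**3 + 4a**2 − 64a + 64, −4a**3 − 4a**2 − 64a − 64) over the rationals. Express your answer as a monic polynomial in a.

Euclidean algorithm in ℚ[a]:
  −4a**3 + 4a**2 − 64a + 64 = (−4a**3 − 4a**2 − 64a − 64) + (8a**2 + 128)
  −4a**3 − 4a**2 − 64a − 64 = (−(1/2)a − 1/2)(8a**2 + 128) + (0)
Last nonzero remainder: 8a**2 + 128. Dividing through by 8 gives the monic gcd a**2 + 16.

a**2 + 16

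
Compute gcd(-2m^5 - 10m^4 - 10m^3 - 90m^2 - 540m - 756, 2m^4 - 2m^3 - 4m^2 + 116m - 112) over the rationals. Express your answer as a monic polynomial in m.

Euclidean algorithm in ℚ[m]:
  -2m^5 - 10m^4 - 10m^3 - 90m^2 - 540m - 756 = (-m - 6)(2m^4 - 2m^3 - 4m^2 + 116m - 112) + (-26m^3 + 2m^2 + 44m - 1428)
  2m^4 - 2m^3 - 4m^2 + 116m - 112 = (-(1/13)m + 12/169)(-26m^3 + 2m^2 + 44m - 1428) + (-(128/169)m^2 + (512/169)m - 1792/169)
  -26m^3 + 2m^2 + 44m - 1428 = ((2197/64)m + 8619/64)(-(128/169)m^2 + (512/169)m - 1792/169) + (0)
Last nonzero remainder: -(128/169)m^2 + (512/169)m - 1792/169. Dividing through by -128/169 gives the monic gcd m^2 - 4m + 14.

m^2 - 4m + 14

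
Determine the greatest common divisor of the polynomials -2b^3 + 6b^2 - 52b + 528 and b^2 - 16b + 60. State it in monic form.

b - 6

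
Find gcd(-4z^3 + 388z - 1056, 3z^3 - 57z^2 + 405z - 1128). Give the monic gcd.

Euclidean algorithm in ℚ[z]:
  -4z^3 + 388z - 1056 = (-4/3)(3z^3 - 57z^2 + 405z - 1128) + (-76z^2 + 928z - 2560)
  3z^3 - 57z^2 + 405z - 1128 = (-(3/76)z + 387/1444)(-76z^2 + 928z - 2560) + ((19941/361)z - 159528/361)
  -76z^2 + 928z - 2560 = (-(27436/19941)z + 115520/19941)((19941/361)z - 159528/361) + (0)
Last nonzero remainder: (19941/361)z - 159528/361. Dividing through by 19941/361 gives the monic gcd z - 8.

z - 8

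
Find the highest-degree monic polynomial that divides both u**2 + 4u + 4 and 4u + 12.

Euclidean algorithm in ℚ[u]:
  u**2 + 4u + 4 = ((1/4)u + 1/4)(4u + 12) + (1)
  4u + 12 = (4u + 12)(1) + (0)
The last nonzero remainder is the constant 1, so the polynomials are coprime and gcd = 1.

1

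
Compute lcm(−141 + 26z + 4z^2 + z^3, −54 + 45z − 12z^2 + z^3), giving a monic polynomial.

Repeated division with remainder:
  z^3 + 4z^2 + 26z − 141 = (z^3 − 12z^2 + 45z − 54) + (16z^2 − 19z − 87)
  z^3 − 12z^2 + 45z − 54 = ((1/16)z − 173/256)(16z^2 − 19z − 87) + ((9625/256)z − 28875/256)
  16z^2 − 19z − 87 = ((4096/9625)z + 7424/9625)((9625/256)z − 28875/256) + (0)
Last nonzero remainder: (9625/256)z − 28875/256. Dividing through by 9625/256 gives the monic gcd z − 3.
Then lcm(f, g) = f·g / gcd(f, g); expanding and making the result monic gives the answer.

−2538 + 1737z − 303z^2 + 8z^3 − 5z^4 + z^5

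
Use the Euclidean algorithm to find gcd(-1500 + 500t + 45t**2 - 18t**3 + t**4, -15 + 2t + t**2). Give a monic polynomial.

-15 + 2t + t**2

Euclidean algorithm in ℚ[t]:
  t**4 - 18t**3 + 45t**2 + 500t - 1500 = (t**2 - 20t + 100)(t**2 + 2t - 15) + (0)
The last nonzero remainder t**2 + 2t - 15 is already monic.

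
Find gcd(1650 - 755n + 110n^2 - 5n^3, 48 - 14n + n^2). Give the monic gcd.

-6 + n

Euclidean algorithm in ℚ[n]:
  -5n^3 + 110n^2 - 755n + 1650 = (-5n + 40)(n^2 - 14n + 48) + (45n - 270)
  n^2 - 14n + 48 = ((1/45)n - 8/45)(45n - 270) + (0)
Last nonzero remainder: 45n - 270. Dividing through by 45 gives the monic gcd n - 6.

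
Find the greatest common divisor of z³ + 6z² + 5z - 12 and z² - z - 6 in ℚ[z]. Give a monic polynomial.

1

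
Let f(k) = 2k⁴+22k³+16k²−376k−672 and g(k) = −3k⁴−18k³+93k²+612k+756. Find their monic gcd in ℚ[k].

Apply the Euclidean algorithm:
  2k⁴+22k³+16k²−376k−672 = (−2/3)(−3k⁴−18k³+93k²+612k+756) + (10k³+78k²+32k−168)
  −3k⁴−18k³+93k²+612k+756 = (−(3/10)k+27/50)(10k³+78k²+32k−168) + ((1512/25)k²+(13608/25)k+21168/25)
  10k³+78k²+32k−168 = ((125/756)k−25/126)((1512/25)k²+(13608/25)k+21168/25) + (0)
Last nonzero remainder: (1512/25)k²+(13608/25)k+21168/25. Dividing through by 1512/25 gives the monic gcd k²+9k+14.

k²+9k+14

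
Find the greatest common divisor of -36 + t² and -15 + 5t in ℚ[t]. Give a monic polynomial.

1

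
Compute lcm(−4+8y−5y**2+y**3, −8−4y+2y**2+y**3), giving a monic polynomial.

−16+16y+8y**2−8y**3−y**4+y**5

Repeated division with remainder:
  y**3−5y**2+8y−4 = (y**3+2y**2−4y−8) + (−7y**2+12y+4)
  y**3+2y**2−4y−8 = (−(1/7)y−26/49)(−7y**2+12y+4) + ((144/49)y−288/49)
  −7y**2+12y+4 = (−(343/144)y−49/72)((144/49)y−288/49) + (0)
Last nonzero remainder: (144/49)y−288/49. Dividing through by 144/49 gives the monic gcd y−2.
Then lcm(f, g) = f·g / gcd(f, g); expanding and making the result monic gives the answer.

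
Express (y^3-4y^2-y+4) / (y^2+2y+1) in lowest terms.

Repeated division with remainder:
  y^3-4y^2-y+4 = (y-6)(y^2+2y+1) + (10y+10)
  y^2+2y+1 = ((1/10)y+1/10)(10y+10) + (0)
Last nonzero remainder: 10y+10. Dividing through by 10 gives the monic gcd y+1.
Cancel y+1 from numerator and denominator to get the reduced form.

(y^2-5y+4)/(y+1)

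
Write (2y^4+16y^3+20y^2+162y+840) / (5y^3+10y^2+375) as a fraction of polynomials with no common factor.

By polynomial division,
  2y^4+16y^3+20y^2+162y+840 = ((2/5)y+12/5)(5y^3+10y^2+375) + (-4y^2+12y-60)
  5y^3+10y^2+375 = (-(5/4)y-25/4)(-4y^2+12y-60) + (0)
Last nonzero remainder: -4y^2+12y-60. Dividing through by -4 gives the monic gcd y^2-3y+15.
Cancel y^2-3y+15 from numerator and denominator to get the reduced form.

(2y^2+22y+56)/(5y+25)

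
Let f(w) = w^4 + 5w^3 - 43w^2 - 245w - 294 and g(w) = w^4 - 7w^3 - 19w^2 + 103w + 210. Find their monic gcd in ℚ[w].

w^3 - 2w^2 - 29w - 42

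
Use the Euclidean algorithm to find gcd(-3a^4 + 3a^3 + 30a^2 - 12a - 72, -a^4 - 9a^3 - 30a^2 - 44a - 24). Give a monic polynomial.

a^2 + 4a + 4

Repeated division with remainder:
  -3a^4 + 3a^3 + 30a^2 - 12a - 72 = (3)(-a^4 - 9a^3 - 30a^2 - 44a - 24) + (30a^3 + 120a^2 + 120a)
  -a^4 - 9a^3 - 30a^2 - 44a - 24 = (-(1/30)a - 1/6)(30a^3 + 120a^2 + 120a) + (-6a^2 - 24a - 24)
  30a^3 + 120a^2 + 120a = (-5a)(-6a^2 - 24a - 24) + (0)
Last nonzero remainder: -6a^2 - 24a - 24. Dividing through by -6 gives the monic gcd a^2 + 4a + 4.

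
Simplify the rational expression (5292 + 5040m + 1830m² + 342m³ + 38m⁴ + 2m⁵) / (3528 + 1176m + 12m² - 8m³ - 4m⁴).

(-21 - 10m - m²)/(-14 + 2m)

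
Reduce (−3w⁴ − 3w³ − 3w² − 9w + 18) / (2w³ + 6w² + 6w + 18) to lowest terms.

Apply the Euclidean algorithm:
  −3w⁴ − 3w³ − 3w² − 9w + 18 = (−(3/2)w + 3)(2w³ + 6w² + 6w + 18) + (−12w² − 36)
  2w³ + 6w² + 6w + 18 = (−(1/6)w − 1/2)(−12w² − 36) + (0)
Last nonzero remainder: −12w² − 36. Dividing through by −12 gives the monic gcd w² + 3.
Cancel w² + 3 from numerator and denominator to get the reduced form.

(−3w² − 3w + 6)/(2w + 6)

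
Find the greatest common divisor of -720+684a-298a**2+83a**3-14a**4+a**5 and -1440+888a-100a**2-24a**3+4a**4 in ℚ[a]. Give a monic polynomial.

-60+47a-12a**2+a**3

Euclidean algorithm in ℚ[a]:
  a**5-14a**4+83a**3-298a**2+684a-720 = ((1/4)a-2)(4a**4-24a**3-100a**2+888a-1440) + (60a**3-720a**2+2820a-3600)
  4a**4-24a**3-100a**2+888a-1440 = ((1/15)a+2/5)(60a**3-720a**2+2820a-3600) + (0)
Last nonzero remainder: 60a**3-720a**2+2820a-3600. Dividing through by 60 gives the monic gcd a**3-12a**2+47a-60.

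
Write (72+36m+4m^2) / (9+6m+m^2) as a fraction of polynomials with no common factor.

Euclidean algorithm in ℚ[m]:
  4m^2+36m+72 = (4)(m^2+6m+9) + (12m+36)
  m^2+6m+9 = ((1/12)m+1/4)(12m+36) + (0)
Last nonzero remainder: 12m+36. Dividing through by 12 gives the monic gcd m+3.
Cancel m+3 from numerator and denominator to get the reduced form.

(24+4m)/(3+m)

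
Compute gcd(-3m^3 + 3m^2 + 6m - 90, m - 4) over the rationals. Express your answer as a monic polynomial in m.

1

Apply the Euclidean algorithm:
  -3m^3 + 3m^2 + 6m - 90 = (-3m^2 - 9m - 30)(m - 4) + (-210)
  m - 4 = (-(1/210)m + 2/105)(-210) + (0)
The last nonzero remainder is the constant -210, so the polynomials are coprime and gcd = 1.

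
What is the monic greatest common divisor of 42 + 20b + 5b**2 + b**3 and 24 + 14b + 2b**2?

Euclidean algorithm in ℚ[b]:
  b**3 + 5b**2 + 20b + 42 = ((1/2)b − 1)(2b**2 + 14b + 24) + (22b + 66)
  2b**2 + 14b + 24 = ((1/11)b + 4/11)(22b + 66) + (0)
Last nonzero remainder: 22b + 66. Dividing through by 22 gives the monic gcd b + 3.

3 + b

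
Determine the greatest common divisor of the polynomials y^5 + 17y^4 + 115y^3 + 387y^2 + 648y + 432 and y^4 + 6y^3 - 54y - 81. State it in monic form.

By polynomial division,
  y^5 + 17y^4 + 115y^3 + 387y^2 + 648y + 432 = (y + 11)(y^4 + 6y^3 - 54y - 81) + (49y^3 + 441y^2 + 1323y + 1323)
  y^4 + 6y^3 - 54y - 81 = ((1/49)y - 3/49)(49y^3 + 441y^2 + 1323y + 1323) + (0)
Last nonzero remainder: 49y^3 + 441y^2 + 1323y + 1323. Dividing through by 49 gives the monic gcd y^3 + 9y^2 + 27y + 27.

y^3 + 9y^2 + 27y + 27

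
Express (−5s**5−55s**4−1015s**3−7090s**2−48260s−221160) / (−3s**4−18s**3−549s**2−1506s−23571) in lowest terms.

(5s**3+30s**2+380s+2280)/(3s**2+3s+243)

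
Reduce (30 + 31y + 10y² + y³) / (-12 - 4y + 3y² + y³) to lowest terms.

Euclidean algorithm in ℚ[y]:
  y³ + 10y² + 31y + 30 = (y³ + 3y² - 4y - 12) + (7y² + 35y + 42)
  y³ + 3y² - 4y - 12 = ((1/7)y - 2/7)(7y² + 35y + 42) + (0)
Last nonzero remainder: 7y² + 35y + 42. Dividing through by 7 gives the monic gcd y² + 5y + 6.
Cancel y² + 5y + 6 from numerator and denominator to get the reduced form.

(5 + y)/(-2 + y)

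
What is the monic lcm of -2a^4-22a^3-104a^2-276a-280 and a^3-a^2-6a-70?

a^5+6a^4-3a^3-122a^2-550a-700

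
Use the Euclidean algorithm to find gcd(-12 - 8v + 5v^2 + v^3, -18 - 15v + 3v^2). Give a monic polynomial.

Euclidean algorithm in ℚ[v]:
  v^3 + 5v^2 - 8v - 12 = ((1/3)v + 10/3)(3v^2 - 15v - 18) + (48v + 48)
  3v^2 - 15v - 18 = ((1/16)v - 3/8)(48v + 48) + (0)
Last nonzero remainder: 48v + 48. Dividing through by 48 gives the monic gcd v + 1.

1 + v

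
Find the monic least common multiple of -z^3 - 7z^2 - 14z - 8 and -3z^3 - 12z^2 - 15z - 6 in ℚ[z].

Apply the Euclidean algorithm:
  -z^3 - 7z^2 - 14z - 8 = (1/3)(-3z^3 - 12z^2 - 15z - 6) + (-3z^2 - 9z - 6)
  -3z^3 - 12z^2 - 15z - 6 = (z + 1)(-3z^2 - 9z - 6) + (0)
Last nonzero remainder: -3z^2 - 9z - 6. Dividing through by -3 gives the monic gcd z^2 + 3z + 2.
Then lcm(f, g) = f·g / gcd(f, g); expanding and making the result monic gives the answer.

z^4 + 8z^3 + 21z^2 + 22z + 8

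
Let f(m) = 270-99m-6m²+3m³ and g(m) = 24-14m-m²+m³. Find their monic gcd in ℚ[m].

By polynomial division,
  3m³-6m²-99m+270 = (3)(m³-m²-14m+24) + (-3m²-57m+198)
  m³-m²-14m+24 = (-(1/3)m+20/3)(-3m²-57m+198) + (432m-1296)
  -3m²-57m+198 = (-(1/144)m-11/72)(432m-1296) + (0)
Last nonzero remainder: 432m-1296. Dividing through by 432 gives the monic gcd m-3.

-3+m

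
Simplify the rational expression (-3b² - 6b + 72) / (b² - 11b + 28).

Repeated division with remainder:
  -3b² - 6b + 72 = (-3)(b² - 11b + 28) + (-39b + 156)
  b² - 11b + 28 = (-(1/39)b + 7/39)(-39b + 156) + (0)
Last nonzero remainder: -39b + 156. Dividing through by -39 gives the monic gcd b - 4.
Cancel b - 4 from numerator and denominator to get the reduced form.

(-3b - 18)/(b - 7)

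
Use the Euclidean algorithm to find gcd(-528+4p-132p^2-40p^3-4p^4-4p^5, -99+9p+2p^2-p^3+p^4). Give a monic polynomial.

Repeated division with remainder:
  -4p^5-4p^4-40p^3-132p^2+4p-528 = (-4p-8)(p^4-p^3+2p^2+9p-99) + (-40p^3-80p^2-320p-1320)
  p^4-p^3+2p^2+9p-99 = (-(1/40)p+3/40)(-40p^3-80p^2-320p-1320) + (0)
Last nonzero remainder: -40p^3-80p^2-320p-1320. Dividing through by -40 gives the monic gcd p^3+2p^2+8p+33.

33+8p+2p^2+p^3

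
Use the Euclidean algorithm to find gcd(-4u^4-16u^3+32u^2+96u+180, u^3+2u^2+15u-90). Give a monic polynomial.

Euclidean algorithm in ℚ[u]:
  -4u^4-16u^3+32u^2+96u+180 = (-4u-8)(u^3+2u^2+15u-90) + (108u^2-144u-540)
  u^3+2u^2+15u-90 = ((1/108)u+5/162)(108u^2-144u-540) + ((220/9)u-220/3)
  108u^2-144u-540 = ((243/55)u+81/11)((220/9)u-220/3) + (0)
Last nonzero remainder: (220/9)u-220/3. Dividing through by 220/9 gives the monic gcd u-3.

u-3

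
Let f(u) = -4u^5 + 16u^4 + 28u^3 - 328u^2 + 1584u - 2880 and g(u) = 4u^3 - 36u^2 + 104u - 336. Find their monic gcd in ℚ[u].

Repeated division with remainder:
  -4u^5 + 16u^4 + 28u^3 - 328u^2 + 1584u - 2880 = (-u^2 - 5u - 12)(4u^3 - 36u^2 + 104u - 336) + (-576u^2 + 1152u - 6912)
  4u^3 - 36u^2 + 104u - 336 = (-(1/144)u + 7/144)(-576u^2 + 1152u - 6912) + (0)
Last nonzero remainder: -576u^2 + 1152u - 6912. Dividing through by -576 gives the monic gcd u^2 - 2u + 12.

u^2 - 2u + 12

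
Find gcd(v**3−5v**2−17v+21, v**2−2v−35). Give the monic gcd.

v−7

Repeated division with remainder:
  v**3−5v**2−17v+21 = (v−3)(v**2−2v−35) + (12v−84)
  v**2−2v−35 = ((1/12)v+5/12)(12v−84) + (0)
Last nonzero remainder: 12v−84. Dividing through by 12 gives the monic gcd v−7.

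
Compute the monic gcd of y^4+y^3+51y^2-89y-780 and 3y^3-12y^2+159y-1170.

y^2+2y+65

By polynomial division,
  y^4+y^3+51y^2-89y-780 = ((1/3)y+5/3)(3y^3-12y^2+159y-1170) + (18y^2+36y+1170)
  3y^3-12y^2+159y-1170 = ((1/6)y-1)(18y^2+36y+1170) + (0)
Last nonzero remainder: 18y^2+36y+1170. Dividing through by 18 gives the monic gcd y^2+2y+65.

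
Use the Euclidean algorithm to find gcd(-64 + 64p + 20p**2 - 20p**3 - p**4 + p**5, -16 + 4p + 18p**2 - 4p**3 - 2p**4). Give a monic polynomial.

8 - 10p + p**2 + p**3

Apply the Euclidean algorithm:
  p**5 - p**4 - 20p**3 + 20p**2 + 64p - 64 = (-(1/2)p + 3/2)(-2p**4 - 4p**3 + 18p**2 + 4p - 16) + (-5p**3 - 5p**2 + 50p - 40)
  -2p**4 - 4p**3 + 18p**2 + 4p - 16 = ((2/5)p + 2/5)(-5p**3 - 5p**2 + 50p - 40) + (0)
Last nonzero remainder: -5p**3 - 5p**2 + 50p - 40. Dividing through by -5 gives the monic gcd p**3 + p**2 - 10p + 8.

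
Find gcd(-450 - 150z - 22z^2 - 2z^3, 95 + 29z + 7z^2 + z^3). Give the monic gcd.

5 + z

Apply the Euclidean algorithm:
  -2z^3 - 22z^2 - 150z - 450 = (-2)(z^3 + 7z^2 + 29z + 95) + (-8z^2 - 92z - 260)
  z^3 + 7z^2 + 29z + 95 = (-(1/8)z + 9/16)(-8z^2 - 92z - 260) + ((193/4)z + 965/4)
  -8z^2 - 92z - 260 = (-(32/193)z - 208/193)((193/4)z + 965/4) + (0)
Last nonzero remainder: (193/4)z + 965/4. Dividing through by 193/4 gives the monic gcd z + 5.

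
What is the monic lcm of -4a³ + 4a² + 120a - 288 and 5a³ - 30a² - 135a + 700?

a⁵ - 3a⁴ - 63a³ + 167a² + 906a - 2520

Euclidean algorithm in ℚ[a]:
  -4a³ + 4a² + 120a - 288 = (-4/5)(5a³ - 30a² - 135a + 700) + (-20a² + 12a + 272)
  5a³ - 30a² - 135a + 700 = (-(1/4)a + 27/20)(-20a² + 12a + 272) + (-(416/5)a + 1664/5)
  -20a² + 12a + 272 = ((25/104)a + 85/104)(-(416/5)a + 1664/5) + (0)
Last nonzero remainder: -(416/5)a + 1664/5. Dividing through by -416/5 gives the monic gcd a - 4.
Then lcm(f, g) = f·g / gcd(f, g); expanding and making the result monic gives the answer.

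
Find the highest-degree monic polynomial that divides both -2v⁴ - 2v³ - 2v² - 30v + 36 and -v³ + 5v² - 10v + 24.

v² - v + 6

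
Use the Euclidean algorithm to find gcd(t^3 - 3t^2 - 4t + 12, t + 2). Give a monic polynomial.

t + 2

By polynomial division,
  t^3 - 3t^2 - 4t + 12 = (t^2 - 5t + 6)(t + 2) + (0)
The last nonzero remainder t + 2 is already monic.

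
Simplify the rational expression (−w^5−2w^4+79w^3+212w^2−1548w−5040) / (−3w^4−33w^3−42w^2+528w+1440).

(w^2−13w+42)/(3w−12)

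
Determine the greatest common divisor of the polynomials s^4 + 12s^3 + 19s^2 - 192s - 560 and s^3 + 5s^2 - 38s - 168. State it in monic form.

Apply the Euclidean algorithm:
  s^4 + 12s^3 + 19s^2 - 192s - 560 = (s + 7)(s^3 + 5s^2 - 38s - 168) + (22s^2 + 242s + 616)
  s^3 + 5s^2 - 38s - 168 = ((1/22)s - 3/11)(22s^2 + 242s + 616) + (0)
Last nonzero remainder: 22s^2 + 242s + 616. Dividing through by 22 gives the monic gcd s^2 + 11s + 28.

s^2 + 11s + 28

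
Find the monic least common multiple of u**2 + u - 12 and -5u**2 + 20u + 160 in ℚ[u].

u**3 - 7u**2 - 20u + 96

Repeated division with remainder:
  u**2 + u - 12 = (-1/5)(-5u**2 + 20u + 160) + (5u + 20)
  -5u**2 + 20u + 160 = (-u + 8)(5u + 20) + (0)
Last nonzero remainder: 5u + 20. Dividing through by 5 gives the monic gcd u + 4.
Then lcm(f, g) = f·g / gcd(f, g); expanding and making the result monic gives the answer.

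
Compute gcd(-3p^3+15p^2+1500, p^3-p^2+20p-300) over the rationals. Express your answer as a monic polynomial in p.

p^2+5p+50

Apply the Euclidean algorithm:
  -3p^3+15p^2+1500 = (-3)(p^3-p^2+20p-300) + (12p^2+60p+600)
  p^3-p^2+20p-300 = ((1/12)p-1/2)(12p^2+60p+600) + (0)
Last nonzero remainder: 12p^2+60p+600. Dividing through by 12 gives the monic gcd p^2+5p+50.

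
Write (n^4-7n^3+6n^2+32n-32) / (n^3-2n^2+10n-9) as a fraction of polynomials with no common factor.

(n^3-6n^2+32)/(n^2-n+9)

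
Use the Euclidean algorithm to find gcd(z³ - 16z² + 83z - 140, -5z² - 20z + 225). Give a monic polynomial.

Apply the Euclidean algorithm:
  z³ - 16z² + 83z - 140 = (-(1/5)z + 4)(-5z² - 20z + 225) + (208z - 1040)
  -5z² - 20z + 225 = (-(5/208)z - 45/208)(208z - 1040) + (0)
Last nonzero remainder: 208z - 1040. Dividing through by 208 gives the monic gcd z - 5.

z - 5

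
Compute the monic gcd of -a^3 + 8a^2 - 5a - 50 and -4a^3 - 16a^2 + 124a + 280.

Euclidean algorithm in ℚ[a]:
  -a^3 + 8a^2 - 5a - 50 = (1/4)(-4a^3 - 16a^2 + 124a + 280) + (12a^2 - 36a - 120)
  -4a^3 - 16a^2 + 124a + 280 = (-(1/3)a - 7/3)(12a^2 - 36a - 120) + (0)
Last nonzero remainder: 12a^2 - 36a - 120. Dividing through by 12 gives the monic gcd a^2 - 3a - 10.

a^2 - 3a - 10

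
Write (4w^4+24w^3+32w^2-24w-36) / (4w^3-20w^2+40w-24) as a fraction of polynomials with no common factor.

Repeated division with remainder:
  4w^4+24w^3+32w^2-24w-36 = (w+11)(4w^3-20w^2+40w-24) + (212w^2-440w+228)
  4w^3-20w^2+40w-24 = ((1/53)w-155/2809)(212w^2-440w+228) + ((32076/2809)w-32076/2809)
  212w^2-440w+228 = ((148877/8019)w-53371/2673)((32076/2809)w-32076/2809) + (0)
Last nonzero remainder: (32076/2809)w-32076/2809. Dividing through by 32076/2809 gives the monic gcd w-1.
Cancel w-1 from numerator and denominator to get the reduced form.

(w^3+7w^2+15w+9)/(w^2-4w+6)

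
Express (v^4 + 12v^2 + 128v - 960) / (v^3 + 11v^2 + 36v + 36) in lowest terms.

By polynomial division,
  v^4 + 12v^2 + 128v - 960 = (v - 11)(v^3 + 11v^2 + 36v + 36) + (97v^2 + 488v - 564)
  v^3 + 11v^2 + 36v + 36 = ((1/97)v + 579/9409)(97v^2 + 488v - 564) + ((110880/9409)v + 665280/9409)
  97v^2 + 488v - 564 = ((912673/110880)v - 442223/55440)((110880/9409)v + 665280/9409) + (0)
Last nonzero remainder: (110880/9409)v + 665280/9409. Dividing through by 110880/9409 gives the monic gcd v + 6.
Cancel v + 6 from numerator and denominator to get the reduced form.

(v^3 - 6v^2 + 48v - 160)/(v^2 + 5v + 6)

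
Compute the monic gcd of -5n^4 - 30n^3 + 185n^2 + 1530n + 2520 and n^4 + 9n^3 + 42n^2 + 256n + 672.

Euclidean algorithm in ℚ[n]:
  -5n^4 - 30n^3 + 185n^2 + 1530n + 2520 = (-5)(n^4 + 9n^3 + 42n^2 + 256n + 672) + (15n^3 + 395n^2 + 2810n + 5880)
  n^4 + 9n^3 + 42n^2 + 256n + 672 = ((1/15)n - 52/45)(15n^3 + 395n^2 + 2810n + 5880) + ((2800/9)n^2 + (28000/9)n + 22400/3)
  15n^3 + 395n^2 + 2810n + 5880 = ((27/560)n + 63/80)((2800/9)n^2 + (28000/9)n + 22400/3) + (0)
Last nonzero remainder: (2800/9)n^2 + (28000/9)n + 22400/3. Dividing through by 2800/9 gives the monic gcd n^2 + 10n + 24.

n^2 + 10n + 24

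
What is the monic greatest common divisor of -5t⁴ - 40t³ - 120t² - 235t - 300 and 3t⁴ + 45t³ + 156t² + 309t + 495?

t³ + 4t² + 8t + 15

Euclidean algorithm in ℚ[t]:
  -5t⁴ - 40t³ - 120t² - 235t - 300 = (-5/3)(3t⁴ + 45t³ + 156t² + 309t + 495) + (35t³ + 140t² + 280t + 525)
  3t⁴ + 45t³ + 156t² + 309t + 495 = ((3/35)t + 33/35)(35t³ + 140t² + 280t + 525) + (0)
Last nonzero remainder: 35t³ + 140t² + 280t + 525. Dividing through by 35 gives the monic gcd t³ + 4t² + 8t + 15.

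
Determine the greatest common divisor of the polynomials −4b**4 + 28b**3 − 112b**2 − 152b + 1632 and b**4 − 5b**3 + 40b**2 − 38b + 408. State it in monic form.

b**2 − 6b + 34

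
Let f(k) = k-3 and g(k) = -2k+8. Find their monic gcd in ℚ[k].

Apply the Euclidean algorithm:
  k-3 = (-1/2)(-2k+8) + (1)
  -2k+8 = (-2k+8)(1) + (0)
The last nonzero remainder is the constant 1, so the polynomials are coprime and gcd = 1.

1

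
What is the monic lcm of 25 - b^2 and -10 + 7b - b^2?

By polynomial division,
  -b^2 + 25 = (-b^2 + 7b - 10) + (-7b + 35)
  -b^2 + 7b - 10 = ((1/7)b - 2/7)(-7b + 35) + (0)
Last nonzero remainder: -7b + 35. Dividing through by -7 gives the monic gcd b - 5.
Then lcm(f, g) = f·g / gcd(f, g); expanding and making the result monic gives the answer.

50 - 25b - 2b^2 + b^3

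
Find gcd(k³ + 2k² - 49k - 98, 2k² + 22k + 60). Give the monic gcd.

1

Apply the Euclidean algorithm:
  k³ + 2k² - 49k - 98 = ((1/2)k - 9/2)(2k² + 22k + 60) + (20k + 172)
  2k² + 22k + 60 = ((1/10)k + 6/25)(20k + 172) + (468/25)
  20k + 172 = ((125/117)k + 1075/117)(468/25) + (0)
The last nonzero remainder is the constant 468/25, so the polynomials are coprime and gcd = 1.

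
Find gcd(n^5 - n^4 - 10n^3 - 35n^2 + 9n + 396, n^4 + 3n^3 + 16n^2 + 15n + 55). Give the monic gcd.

Apply the Euclidean algorithm:
  n^5 - n^4 - 10n^3 - 35n^2 + 9n + 396 = (n - 4)(n^4 + 3n^3 + 16n^2 + 15n + 55) + (-14n^3 + 14n^2 + 14n + 616)
  n^4 + 3n^3 + 16n^2 + 15n + 55 = (-(1/14)n - 2/7)(-14n^3 + 14n^2 + 14n + 616) + (21n^2 + 63n + 231)
  -14n^3 + 14n^2 + 14n + 616 = (-(2/3)n + 8/3)(21n^2 + 63n + 231) + (0)
Last nonzero remainder: 21n^2 + 63n + 231. Dividing through by 21 gives the monic gcd n^2 + 3n + 11.

n^2 + 3n + 11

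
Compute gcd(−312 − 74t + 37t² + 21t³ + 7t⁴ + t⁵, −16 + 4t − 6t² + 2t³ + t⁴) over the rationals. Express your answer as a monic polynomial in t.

−8 + 2t + t²

Repeated division with remainder:
  t⁵ + 7t⁴ + 21t³ + 37t² − 74t − 312 = (t + 5)(t⁴ + 2t³ − 6t² + 4t − 16) + (17t³ + 63t² − 78t − 232)
  t⁴ + 2t³ − 6t² + 4t − 16 = ((1/17)t − 29/289)(17t³ + 63t² − 78t − 232) + ((1419/289)t² + (2838/289)t − 11352/289)
  17t³ + 63t² − 78t − 232 = ((4913/1419)t + 8381/1419)((1419/289)t² + (2838/289)t − 11352/289) + (0)
Last nonzero remainder: (1419/289)t² + (2838/289)t − 11352/289. Dividing through by 1419/289 gives the monic gcd t² + 2t − 8.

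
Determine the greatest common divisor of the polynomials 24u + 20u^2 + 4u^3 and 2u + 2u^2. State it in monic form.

u

By polynomial division,
  4u^3 + 20u^2 + 24u = (2u + 8)(2u^2 + 2u) + (8u)
  2u^2 + 2u = ((1/4)u + 1/4)(8u) + (0)
Last nonzero remainder: 8u. Dividing through by 8 gives the monic gcd u.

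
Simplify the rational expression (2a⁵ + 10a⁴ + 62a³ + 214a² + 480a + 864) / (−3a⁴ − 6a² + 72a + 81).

(−2a³ − 6a² − 32a − 96)/(3a² − 6a − 9)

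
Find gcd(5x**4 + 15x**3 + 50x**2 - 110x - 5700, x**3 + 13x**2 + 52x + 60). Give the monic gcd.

x + 6

Euclidean algorithm in ℚ[x]:
  5x**4 + 15x**3 + 50x**2 - 110x - 5700 = (5x - 50)(x**3 + 13x**2 + 52x + 60) + (440x**2 + 2190x - 2700)
  x**3 + 13x**2 + 52x + 60 = ((1/440)x + 353/19360)(440x**2 + 2190x - 2700) + ((35245/1936)x + 105735/968)
  440x**2 + 2190x - 2700 = ((170368/7049)x - 174240/7049)((35245/1936)x + 105735/968) + (0)
Last nonzero remainder: (35245/1936)x + 105735/968. Dividing through by 35245/1936 gives the monic gcd x + 6.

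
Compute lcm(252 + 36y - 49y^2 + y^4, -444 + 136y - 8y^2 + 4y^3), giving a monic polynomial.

By polynomial division,
  y^4 - 49y^2 + 36y + 252 = ((1/4)y + 1/2)(4y^3 - 8y^2 + 136y - 444) + (-79y^2 + 79y + 474)
  4y^3 - 8y^2 + 136y - 444 = (-(4/79)y + 4/79)(-79y^2 + 79y + 474) + (156y - 468)
  -79y^2 + 79y + 474 = (-(79/156)y - 79/78)(156y - 468) + (0)
Last nonzero remainder: 156y - 468. Dividing through by 156 gives the monic gcd y - 3.
Then lcm(f, g) = f·g / gcd(f, g); expanding and making the result monic gives the answer.

9324 + 1584y - 1525y^2 - 13y^3 - 12y^4 + y^5 + y^6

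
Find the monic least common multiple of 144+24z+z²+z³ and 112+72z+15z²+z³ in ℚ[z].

4032+2256z+436z²+63z³+12z⁴+z⁵

By polynomial division,
  z³+z²+24z+144 = (z³+15z²+72z+112) + (-14z²-48z+32)
  z³+15z²+72z+112 = (-(1/14)z-81/98)(-14z²-48z+32) + ((1696/49)z+6784/49)
  -14z²-48z+32 = (-(343/848)z+49/212)((1696/49)z+6784/49) + (0)
Last nonzero remainder: (1696/49)z+6784/49. Dividing through by 1696/49 gives the monic gcd z+4.
Then lcm(f, g) = f·g / gcd(f, g); expanding and making the result monic gives the answer.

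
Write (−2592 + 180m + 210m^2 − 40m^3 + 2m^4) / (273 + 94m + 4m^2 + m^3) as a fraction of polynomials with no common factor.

(−864 + 348m − 46m^2 + 2m^3)/(91 + m + m^2)

Apply the Euclidean algorithm:
  2m^4 − 40m^3 + 210m^2 + 180m − 2592 = (2m − 48)(m^3 + 4m^2 + 94m + 273) + (214m^2 + 4146m + 10512)
  m^3 + 4m^2 + 94m + 273 = ((1/214)m − 1645/22898)(214m^2 + 4146m + 10512) + ((3923899/11449)m + 11771697/11449)
  214m^2 + 4146m + 10512 = ((2450086/3923899)m + 40117296/3923899)((3923899/11449)m + 11771697/11449) + (0)
Last nonzero remainder: (3923899/11449)m + 11771697/11449. Dividing through by 3923899/11449 gives the monic gcd m + 3.
Cancel m + 3 from numerator and denominator to get the reduced form.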